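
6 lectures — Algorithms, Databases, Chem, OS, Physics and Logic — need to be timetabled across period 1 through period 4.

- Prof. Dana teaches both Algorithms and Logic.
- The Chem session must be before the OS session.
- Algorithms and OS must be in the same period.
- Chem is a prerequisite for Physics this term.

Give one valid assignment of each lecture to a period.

Algorithms -> period 2; Physics -> period 2; Logic -> period 1; OS -> period 2; Chem -> period 1; Databases -> period 1

Checking: Chem(period 1) before OS(period 2); Chem(period 1) before Physics(period 2); Algorithms(period 2) != Logic(period 1); Algorithms = OS = period 2.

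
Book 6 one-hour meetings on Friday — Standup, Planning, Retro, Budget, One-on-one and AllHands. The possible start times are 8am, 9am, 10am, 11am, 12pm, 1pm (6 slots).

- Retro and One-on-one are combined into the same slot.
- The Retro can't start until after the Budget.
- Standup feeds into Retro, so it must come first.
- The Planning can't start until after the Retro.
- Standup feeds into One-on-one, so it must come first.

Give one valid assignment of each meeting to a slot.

Standup=8am; Retro=9am; Budget=8am; One-on-one=9am; Planning=10am; AllHands=8am

Checking: Standup(8am) before One-on-one(9am); Retro(9am) before Planning(10am); Budget(8am) before Retro(9am); Standup(8am) before Retro(9am); Retro = One-on-one = 9am.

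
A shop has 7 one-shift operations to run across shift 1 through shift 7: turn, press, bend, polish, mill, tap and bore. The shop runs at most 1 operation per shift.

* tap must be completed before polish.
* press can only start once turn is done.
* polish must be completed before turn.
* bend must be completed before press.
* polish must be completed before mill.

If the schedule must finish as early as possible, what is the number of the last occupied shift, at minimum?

7

The precedence chain requires at least 4 distinct shifts.
With at most 1 per shift and 7 operations, at least 7 shifts are needed.
7 works (last occupied shift: shift 7): for example bore in shift 7, mill in shift 6, turn in shift 3, polish in shift 2, press in shift 5, bend in shift 4, tap in shift 1.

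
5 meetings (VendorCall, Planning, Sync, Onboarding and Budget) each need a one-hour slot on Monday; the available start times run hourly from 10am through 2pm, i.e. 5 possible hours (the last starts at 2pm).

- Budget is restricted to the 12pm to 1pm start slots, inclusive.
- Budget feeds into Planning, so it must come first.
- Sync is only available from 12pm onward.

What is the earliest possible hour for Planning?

Precedence pushes Planning to at least 1pm.
Planning at 1pm is achievable: Budget -> 12pm, Planning -> 1pm, Sync -> 12pm, Onboarding -> 10am, VendorCall -> 10am.

1pm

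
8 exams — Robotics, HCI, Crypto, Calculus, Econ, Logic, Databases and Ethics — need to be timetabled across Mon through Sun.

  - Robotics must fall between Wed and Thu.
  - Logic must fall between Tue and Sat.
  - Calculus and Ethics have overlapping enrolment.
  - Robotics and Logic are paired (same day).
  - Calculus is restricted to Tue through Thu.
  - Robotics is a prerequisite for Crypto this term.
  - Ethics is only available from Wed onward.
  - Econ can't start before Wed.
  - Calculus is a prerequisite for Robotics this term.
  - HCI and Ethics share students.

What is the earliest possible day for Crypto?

Precedence pushes Crypto to at least Thu.
Crypto at Thu is achievable: Databases -> Mon; Calculus -> Tue; Ethics -> Wed; Robotics -> Wed; Logic -> Wed; Crypto -> Thu; HCI -> Mon; Econ -> Wed.

Thu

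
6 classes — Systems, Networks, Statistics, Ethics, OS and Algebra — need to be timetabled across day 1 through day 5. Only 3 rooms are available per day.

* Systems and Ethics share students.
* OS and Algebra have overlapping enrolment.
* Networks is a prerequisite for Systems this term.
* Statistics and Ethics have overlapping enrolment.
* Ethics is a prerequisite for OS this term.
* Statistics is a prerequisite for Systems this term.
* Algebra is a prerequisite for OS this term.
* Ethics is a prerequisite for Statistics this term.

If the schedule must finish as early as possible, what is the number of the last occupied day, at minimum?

day 3

The precedence chain requires at least 3 distinct days.
With at most 3 per day and 6 classes, at least 2 days are needed.
3 works (last occupied day: day 3): for example Systems in day 3, Statistics in day 2, Networks in day 1, OS in day 2, Ethics in day 1, Algebra in day 1.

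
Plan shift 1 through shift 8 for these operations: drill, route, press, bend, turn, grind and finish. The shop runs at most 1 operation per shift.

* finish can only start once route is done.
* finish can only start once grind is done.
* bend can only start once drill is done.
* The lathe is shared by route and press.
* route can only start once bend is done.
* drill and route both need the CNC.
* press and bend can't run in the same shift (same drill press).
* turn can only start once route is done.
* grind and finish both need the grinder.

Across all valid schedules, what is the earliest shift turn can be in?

Precedence pushes turn to at least shift 4.
turn at shift 4 is achievable: finish -> shift 6, press -> shift 7, grind -> shift 5, route -> shift 3, turn -> shift 4, drill -> shift 1, bend -> shift 2.

shift 4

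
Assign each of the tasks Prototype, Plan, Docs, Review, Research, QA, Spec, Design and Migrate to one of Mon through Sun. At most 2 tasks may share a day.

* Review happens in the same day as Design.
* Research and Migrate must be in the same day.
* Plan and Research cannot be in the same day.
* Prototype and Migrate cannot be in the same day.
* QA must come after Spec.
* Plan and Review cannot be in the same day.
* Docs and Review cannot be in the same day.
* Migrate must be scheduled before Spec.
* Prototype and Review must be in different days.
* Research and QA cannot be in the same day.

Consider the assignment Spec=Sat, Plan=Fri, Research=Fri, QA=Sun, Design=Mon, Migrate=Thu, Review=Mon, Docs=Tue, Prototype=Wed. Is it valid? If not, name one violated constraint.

Prototype and Review must be in different days — holds.
QA must come after Spec — holds.
Research and Migrate must be in the same day — violated.
Migrate must be scheduled before Spec — holds.
Prototype and Migrate cannot be in the same day — holds.
Review happens in the same day as Design — holds.
Plan and Research cannot be in the same day — violated.
Research and QA cannot be in the same day — holds.
At most 2 tasks may share a day — holds.
Docs and Review cannot be in the same day — holds.
Plan and Review cannot be in the same day — holds.

No. Plan and Research cannot be in the same day is not satisfied.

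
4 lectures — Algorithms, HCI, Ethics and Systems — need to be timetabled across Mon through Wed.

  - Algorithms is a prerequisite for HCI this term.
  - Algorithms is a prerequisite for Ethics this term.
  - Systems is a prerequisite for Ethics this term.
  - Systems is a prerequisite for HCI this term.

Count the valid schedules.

Splitting on Algorithms: it can be Mon (5), Tue (2). Listing each branch's schedules as (HCI, Ethics, Systems):
Algorithms=Mon: (Tue,Tue,Mon) (Tue,Wed,Mon) (Wed,Tue,Mon) (Wed,Wed,Mon) (Wed,Wed,Tue) — 5.
Algorithms=Tue: (Wed,Wed,Mon) (Wed,Wed,Tue) — 2.
Summing: 5 + 2 = 7.

7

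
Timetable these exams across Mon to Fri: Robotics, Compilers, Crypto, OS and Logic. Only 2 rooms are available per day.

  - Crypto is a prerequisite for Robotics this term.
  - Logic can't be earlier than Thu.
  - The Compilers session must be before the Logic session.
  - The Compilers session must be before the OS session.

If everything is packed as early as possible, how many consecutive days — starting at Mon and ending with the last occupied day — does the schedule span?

The precedence chain requires at least 2 distinct days.
With at most 2 per day and 5 exams, at least 3 days are needed.
Logic can't be placed before Thu — that is day 4 counting from Mon — so the schedule must run through at least 4 days.
4 works (last occupied day: Thu): for example Crypto in Mon, Logic in Thu, Robotics in Tue, OS in Tue, Compilers in Mon.

4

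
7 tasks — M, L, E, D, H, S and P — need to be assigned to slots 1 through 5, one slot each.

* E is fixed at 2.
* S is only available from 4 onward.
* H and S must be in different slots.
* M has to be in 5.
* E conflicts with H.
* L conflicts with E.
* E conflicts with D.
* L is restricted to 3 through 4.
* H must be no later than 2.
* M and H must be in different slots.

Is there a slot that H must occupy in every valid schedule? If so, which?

H's window is 1–2.
E is fixed at 2, and H can't share a slot with E.
So H must be 1.

1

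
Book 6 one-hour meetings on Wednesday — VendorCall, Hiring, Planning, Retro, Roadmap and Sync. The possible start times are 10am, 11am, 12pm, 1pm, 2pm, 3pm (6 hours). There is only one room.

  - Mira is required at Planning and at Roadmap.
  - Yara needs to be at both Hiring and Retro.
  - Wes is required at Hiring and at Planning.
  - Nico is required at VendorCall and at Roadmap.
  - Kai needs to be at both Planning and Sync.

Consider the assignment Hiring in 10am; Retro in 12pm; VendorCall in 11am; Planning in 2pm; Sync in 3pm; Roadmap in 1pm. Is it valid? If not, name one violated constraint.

Yara needs to be at both Hiring and Retro — holds.
Nico is required at VendorCall and at Roadmap — holds.
Kai needs to be at both Planning and Sync — holds.
Mira is required at Planning and at Roadmap — holds.
There is only one room — holds.
Wes is required at Hiring and at Planning — holds.

Valid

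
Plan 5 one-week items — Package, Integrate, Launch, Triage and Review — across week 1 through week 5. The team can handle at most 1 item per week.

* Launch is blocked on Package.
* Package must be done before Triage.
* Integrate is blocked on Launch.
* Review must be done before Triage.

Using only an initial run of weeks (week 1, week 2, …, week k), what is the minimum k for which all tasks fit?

The precedence chain requires at least 3 distinct weeks.
With at most 1 per week and 5 tasks, at least 5 weeks are needed.
5 works (last occupied week: week 5): for example Triage -> week 4; Integrate -> week 5; Review -> week 3; Package -> week 1; Launch -> week 2.

5 weeks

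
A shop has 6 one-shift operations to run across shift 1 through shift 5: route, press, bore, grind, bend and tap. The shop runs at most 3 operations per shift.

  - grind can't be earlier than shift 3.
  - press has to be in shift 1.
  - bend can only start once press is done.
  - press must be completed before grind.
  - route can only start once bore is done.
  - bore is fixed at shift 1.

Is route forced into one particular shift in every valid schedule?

route can be shift 2 (e.g. bore=shift 1; press=shift 1; bend=shift 2; route=shift 2; grind=shift 3; tap=shift 1) or shift 3 (e.g. bore -> shift 1; route -> shift 3; tap -> shift 1; grind -> shift 3; press -> shift 1; bend -> shift 2).

No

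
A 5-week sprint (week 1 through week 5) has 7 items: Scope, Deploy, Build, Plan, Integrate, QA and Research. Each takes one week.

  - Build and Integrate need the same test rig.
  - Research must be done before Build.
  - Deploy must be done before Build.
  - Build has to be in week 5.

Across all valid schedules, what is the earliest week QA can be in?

week 1

QA at week 1 is achievable: Plan in week 1; Integrate in week 1; QA in week 1; Scope in week 1; Deploy in week 1; Build in week 5; Research in week 1.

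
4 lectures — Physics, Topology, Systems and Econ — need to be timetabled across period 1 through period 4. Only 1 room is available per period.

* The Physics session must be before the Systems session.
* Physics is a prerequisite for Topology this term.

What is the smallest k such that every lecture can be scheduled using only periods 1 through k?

The precedence chain requires at least 2 distinct periods.
With at most 1 per period and 4 lectures, at least 4 periods are needed.
4 works (last occupied period: period 4): for example Econ=period 4; Physics=period 1; Systems=period 3; Topology=period 2.

4 periods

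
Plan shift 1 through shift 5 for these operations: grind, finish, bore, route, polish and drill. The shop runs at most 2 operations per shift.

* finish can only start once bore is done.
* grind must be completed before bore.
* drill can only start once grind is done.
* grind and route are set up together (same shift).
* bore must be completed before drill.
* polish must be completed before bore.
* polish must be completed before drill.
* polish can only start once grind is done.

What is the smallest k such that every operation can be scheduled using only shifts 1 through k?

4 shifts

The precedence chain requires at least 4 distinct shifts.
With at most 2 per shift and 6 operations, at least 3 shifts are needed.
4 works (last occupied shift: shift 4): for example route -> shift 1; bore -> shift 3; polish -> shift 2; grind -> shift 1; drill -> shift 4; finish -> shift 4.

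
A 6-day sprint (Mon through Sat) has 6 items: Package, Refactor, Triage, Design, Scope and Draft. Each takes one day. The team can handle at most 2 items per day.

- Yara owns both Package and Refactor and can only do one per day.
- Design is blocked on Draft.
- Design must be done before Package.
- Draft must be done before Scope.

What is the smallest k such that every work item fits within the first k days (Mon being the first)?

The precedence chain requires at least 3 distinct days.
With at most 2 per day and 6 work items, at least 3 days are needed.
3 works (last occupied day: Wed): for example Design -> Tue, Triage -> Wed, Scope -> Tue, Package -> Wed, Refactor -> Mon, Draft -> Mon.

3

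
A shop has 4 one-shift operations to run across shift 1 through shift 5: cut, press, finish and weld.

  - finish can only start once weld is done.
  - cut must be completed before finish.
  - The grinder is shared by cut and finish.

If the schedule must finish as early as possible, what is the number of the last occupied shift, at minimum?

The precedence chain requires at least 2 distinct shifts.
2 works (last occupied shift: shift 2): for example weld -> shift 1, cut -> shift 1, finish -> shift 2, press -> shift 1.

2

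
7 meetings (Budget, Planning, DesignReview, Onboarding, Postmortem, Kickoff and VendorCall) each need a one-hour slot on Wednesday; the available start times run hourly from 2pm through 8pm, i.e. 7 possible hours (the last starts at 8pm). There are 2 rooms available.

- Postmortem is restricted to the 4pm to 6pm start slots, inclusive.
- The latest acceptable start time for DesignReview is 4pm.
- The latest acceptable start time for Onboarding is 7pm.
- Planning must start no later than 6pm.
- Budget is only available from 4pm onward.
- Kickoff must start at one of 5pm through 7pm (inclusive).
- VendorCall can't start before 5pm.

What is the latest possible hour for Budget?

8pm

Budget is available from 4pm.
Budget at 8pm is achievable: Budget in 8pm, Postmortem in 4pm, DesignReview in 2pm, Kickoff in 5pm, Onboarding in 3pm, Planning in 2pm, VendorCall in 5pm.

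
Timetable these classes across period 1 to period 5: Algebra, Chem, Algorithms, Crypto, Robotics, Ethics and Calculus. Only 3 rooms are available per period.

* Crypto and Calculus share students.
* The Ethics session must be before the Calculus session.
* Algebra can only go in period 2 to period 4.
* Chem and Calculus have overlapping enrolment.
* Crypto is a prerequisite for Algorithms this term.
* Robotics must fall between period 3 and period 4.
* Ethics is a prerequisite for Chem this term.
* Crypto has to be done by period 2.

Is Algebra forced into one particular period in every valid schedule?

No

Algebra can be period 2 (e.g. Crypto -> period 1, Calculus -> period 3, Algorithms -> period 2, Robotics -> period 3, Ethics -> period 1, Algebra -> period 2, Chem -> period 2) or period 3 (e.g. Calculus=period 3; Algebra=period 3; Crypto=period 1; Chem=period 2; Robotics=period 3; Algorithms=period 2; Ethics=period 1).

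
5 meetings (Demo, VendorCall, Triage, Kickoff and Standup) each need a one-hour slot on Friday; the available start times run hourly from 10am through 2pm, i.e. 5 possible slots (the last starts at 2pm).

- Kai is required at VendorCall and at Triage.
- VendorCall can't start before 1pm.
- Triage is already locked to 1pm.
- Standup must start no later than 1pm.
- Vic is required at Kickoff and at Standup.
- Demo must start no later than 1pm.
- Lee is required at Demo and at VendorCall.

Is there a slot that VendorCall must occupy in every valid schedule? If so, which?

VendorCall's window is 1pm–2pm.
Triage is fixed at 1pm, and VendorCall can't share a slot with Triage.
So VendorCall must be 2pm.

2pm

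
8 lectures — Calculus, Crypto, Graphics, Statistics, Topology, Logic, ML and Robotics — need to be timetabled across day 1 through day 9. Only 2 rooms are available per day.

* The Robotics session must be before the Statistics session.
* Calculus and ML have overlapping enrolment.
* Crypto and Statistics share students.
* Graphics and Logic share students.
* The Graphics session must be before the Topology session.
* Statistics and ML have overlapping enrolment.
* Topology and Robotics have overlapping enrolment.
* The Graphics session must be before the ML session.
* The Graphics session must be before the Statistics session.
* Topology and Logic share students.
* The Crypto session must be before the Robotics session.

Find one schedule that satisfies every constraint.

Calculus -> day 4, Topology -> day 3, Logic -> day 4, Graphics -> day 1, Robotics -> day 2, Statistics -> day 3, Crypto -> day 1, ML -> day 2

Checking: Graphics(day 1) before ML(day 2); Graphics(day 1) before Topology(day 3); Graphics(day 1) before Statistics(day 3); Crypto(day 1) before Robotics(day 2); Robotics(day 2) before Statistics(day 3); Statistics(day 3) != ML(day 2); Topology(day 3) != Logic(day 4); Graphics(day 1) != Logic(day 4); Calculus(day 4) != ML(day 2); Topology(day 3) != Robotics(day 2); Crypto(day 1) != Statistics(day 3); max 2 per day (cap 2).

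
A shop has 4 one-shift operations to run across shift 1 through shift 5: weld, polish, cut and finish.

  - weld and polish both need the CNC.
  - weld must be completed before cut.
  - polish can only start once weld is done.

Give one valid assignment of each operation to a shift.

weld in shift 1; finish in shift 1; cut in shift 2; polish in shift 2

Checking: weld(shift 1) before cut(shift 2); weld(shift 1) before polish(shift 2); weld(shift 1) != polish(shift 2).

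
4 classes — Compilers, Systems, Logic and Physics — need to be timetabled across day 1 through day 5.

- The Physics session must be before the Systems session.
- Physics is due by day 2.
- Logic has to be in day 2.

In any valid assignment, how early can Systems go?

day 2

Precedence pushes Systems to at least day 2.
Systems at day 2 is achievable: Systems -> day 2, Compilers -> day 1, Physics -> day 1, Logic -> day 2.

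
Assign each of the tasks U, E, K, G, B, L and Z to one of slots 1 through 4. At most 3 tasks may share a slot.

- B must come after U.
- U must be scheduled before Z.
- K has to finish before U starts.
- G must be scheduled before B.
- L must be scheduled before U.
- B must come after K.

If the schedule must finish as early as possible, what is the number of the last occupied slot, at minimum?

The precedence chain requires at least 3 distinct slots.
With at most 3 per slot and 7 tasks, at least 3 slots are needed.
3 works (last occupied slot: 3): for example Z in 3, E in 2, U in 2, B in 3, K in 1, L in 1, G in 1.

slot 3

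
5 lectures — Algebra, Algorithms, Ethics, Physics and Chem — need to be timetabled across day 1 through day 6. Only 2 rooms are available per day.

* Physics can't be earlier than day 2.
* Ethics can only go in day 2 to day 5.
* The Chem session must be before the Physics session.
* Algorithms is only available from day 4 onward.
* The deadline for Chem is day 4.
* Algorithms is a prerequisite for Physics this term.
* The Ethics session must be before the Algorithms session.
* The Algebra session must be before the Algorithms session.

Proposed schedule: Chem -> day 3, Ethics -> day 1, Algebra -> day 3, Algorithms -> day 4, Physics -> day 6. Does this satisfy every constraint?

No. Ethics can only go in day 2 to day 5 is not satisfied.

The deadline for Chem is day 4 — holds.
Algorithms is only available from day 4 onward — holds.
Only 2 rooms are available per day — holds.
Ethics can only go in day 2 to day 5 — violated.
The Algebra session must be before the Algorithms session — holds.
Algorithms is a prerequisite for Physics this term — holds.
Physics can't be earlier than day 2 — holds.
The Chem session must be before the Physics session — holds.
The Ethics session must be before the Algorithms session — holds.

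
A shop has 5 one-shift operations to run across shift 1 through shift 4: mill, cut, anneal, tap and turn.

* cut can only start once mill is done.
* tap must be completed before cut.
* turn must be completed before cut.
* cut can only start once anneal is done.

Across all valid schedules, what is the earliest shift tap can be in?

shift 1

Downstream work caps tap at shift 3.
tap at shift 1 is achievable: cut in shift 2, mill in shift 1, anneal in shift 1, turn in shift 1, tap in shift 1.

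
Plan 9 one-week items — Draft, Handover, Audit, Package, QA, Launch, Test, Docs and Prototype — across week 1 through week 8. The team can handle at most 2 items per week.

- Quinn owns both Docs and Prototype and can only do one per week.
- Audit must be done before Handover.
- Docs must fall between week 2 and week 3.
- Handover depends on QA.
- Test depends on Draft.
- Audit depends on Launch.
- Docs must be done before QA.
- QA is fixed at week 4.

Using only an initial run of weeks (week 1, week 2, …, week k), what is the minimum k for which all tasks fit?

The precedence chain requires at least 3 distinct weeks.
With at most 2 per week and 9 tasks, at least 5 weeks are needed.
Propagating the time windows through the other constraints, Handover can't land before week 5, so the schedule must run through at least week 5.
5 works (last occupied week: week 5): for example Package=week 3, Prototype=week 4, Docs=week 2, QA=week 4, Handover=week 5, Audit=week 2, Test=week 3, Draft=week 1, Launch=week 1.

5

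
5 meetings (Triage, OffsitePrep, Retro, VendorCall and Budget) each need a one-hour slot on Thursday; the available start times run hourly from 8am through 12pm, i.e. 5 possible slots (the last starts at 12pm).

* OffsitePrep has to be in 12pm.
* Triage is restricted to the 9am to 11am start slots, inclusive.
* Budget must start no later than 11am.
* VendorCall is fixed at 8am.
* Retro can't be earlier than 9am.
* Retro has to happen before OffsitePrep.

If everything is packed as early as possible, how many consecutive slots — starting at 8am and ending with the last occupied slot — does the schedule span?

The precedence chain requires at least 2 distinct slots.
OffsitePrep can't be placed before 12pm — that is slot 5 counting from 8am — so the schedule must run through at least 5 slots.
5 works (last occupied slot: 12pm): for example Retro in 9am, OffsitePrep in 12pm, Budget in 8am, Triage in 9am, VendorCall in 8am.

5 slots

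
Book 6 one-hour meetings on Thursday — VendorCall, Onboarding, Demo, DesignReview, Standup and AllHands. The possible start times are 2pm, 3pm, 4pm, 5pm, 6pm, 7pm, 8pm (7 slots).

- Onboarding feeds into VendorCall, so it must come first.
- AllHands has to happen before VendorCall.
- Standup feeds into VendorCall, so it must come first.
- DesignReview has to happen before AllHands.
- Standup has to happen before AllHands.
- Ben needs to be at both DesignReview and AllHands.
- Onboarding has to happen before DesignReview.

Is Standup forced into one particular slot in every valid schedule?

No

Standup can be 2pm (e.g. AllHands in 4pm; Onboarding in 2pm; VendorCall in 5pm; DesignReview in 3pm; Demo in 2pm; Standup in 2pm) or 3pm (e.g. VendorCall -> 5pm, Standup -> 3pm, DesignReview -> 3pm, Onboarding -> 2pm, Demo -> 2pm, AllHands -> 4pm).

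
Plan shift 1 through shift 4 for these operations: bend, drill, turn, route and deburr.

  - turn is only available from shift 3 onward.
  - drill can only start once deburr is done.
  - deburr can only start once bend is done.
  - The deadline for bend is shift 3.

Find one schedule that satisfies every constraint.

drill=shift 3, bend=shift 1, route=shift 1, turn=shift 3, deburr=shift 2

Checking: deburr(shift 2) before drill(shift 3); bend(shift 1) before deburr(shift 2); bend=shift 1 in [shift 1,shift 3]; turn=shift 3 in [shift 3,shift 4].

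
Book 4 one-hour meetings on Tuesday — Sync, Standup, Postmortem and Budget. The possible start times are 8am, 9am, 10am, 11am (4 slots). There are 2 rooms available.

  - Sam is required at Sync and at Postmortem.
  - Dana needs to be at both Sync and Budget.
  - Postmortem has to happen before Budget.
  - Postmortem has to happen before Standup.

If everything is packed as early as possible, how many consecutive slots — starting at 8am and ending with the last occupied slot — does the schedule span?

The precedence chain requires at least 2 distinct slots.
With at most 2 per slot and 4 meetings, at least 2 slots are needed.
Could 2 slots be enough, i.e. nothing placed later than 9am? No: Budget must come after Postmortem (at 8am or later) → {9am}; Postmortem must come before Budget (at 9am or earlier) → {8am}; Sync can't share with Postmortem (8am) → {9am}; Budget can't share with Sync (9am) → nothing is left.
So 2 slots is not enough.
3 works (last occupied slot: 10am): for example Budget=9am; Sync=10am; Standup=9am; Postmortem=8am.

3 slots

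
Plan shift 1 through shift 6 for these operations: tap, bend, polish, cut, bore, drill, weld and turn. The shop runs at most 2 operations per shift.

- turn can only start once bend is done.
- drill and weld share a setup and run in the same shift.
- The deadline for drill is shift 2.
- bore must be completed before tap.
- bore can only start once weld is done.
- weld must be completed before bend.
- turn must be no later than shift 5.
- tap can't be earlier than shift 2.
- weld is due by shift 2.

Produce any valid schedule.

bend -> shift 2, bore -> shift 2, tap -> shift 3, drill -> shift 1, cut -> shift 4, turn -> shift 3, polish -> shift 4, weld -> shift 1

Checking: weld(shift 1) before bore(shift 2); bend(shift 2) before turn(shift 3); bore(shift 2) before tap(shift 3); weld(shift 1) before bend(shift 2); drill = weld = shift 1; weld=shift 1 in [shift 1,shift 2]; tap=shift 3 in [shift 2,shift 6]; drill=shift 1 in [shift 1,shift 2]; turn=shift 3 in [shift 1,shift 5]; max 2 per shift (cap 2).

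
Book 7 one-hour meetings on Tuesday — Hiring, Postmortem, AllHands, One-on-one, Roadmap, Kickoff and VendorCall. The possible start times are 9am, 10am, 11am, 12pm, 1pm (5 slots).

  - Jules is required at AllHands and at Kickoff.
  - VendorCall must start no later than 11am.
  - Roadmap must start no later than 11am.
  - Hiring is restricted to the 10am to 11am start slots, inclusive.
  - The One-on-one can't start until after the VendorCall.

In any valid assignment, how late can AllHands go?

1pm

AllHands at 1pm is achievable: Kickoff=9am, Roadmap=9am, VendorCall=9am, Hiring=10am, Postmortem=9am, One-on-one=10am, AllHands=1pm.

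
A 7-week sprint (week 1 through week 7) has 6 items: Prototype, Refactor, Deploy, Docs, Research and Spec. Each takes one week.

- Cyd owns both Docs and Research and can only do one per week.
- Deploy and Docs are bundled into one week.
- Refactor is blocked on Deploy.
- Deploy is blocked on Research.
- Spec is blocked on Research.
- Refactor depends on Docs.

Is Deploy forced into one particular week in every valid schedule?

Deploy can be week 2 (e.g. Spec -> week 2; Research -> week 1; Refactor -> week 3; Prototype -> week 1; Docs -> week 2; Deploy -> week 2) or week 3 (e.g. Research -> week 1; Deploy -> week 3; Prototype -> week 1; Spec -> week 2; Docs -> week 3; Refactor -> week 4).

No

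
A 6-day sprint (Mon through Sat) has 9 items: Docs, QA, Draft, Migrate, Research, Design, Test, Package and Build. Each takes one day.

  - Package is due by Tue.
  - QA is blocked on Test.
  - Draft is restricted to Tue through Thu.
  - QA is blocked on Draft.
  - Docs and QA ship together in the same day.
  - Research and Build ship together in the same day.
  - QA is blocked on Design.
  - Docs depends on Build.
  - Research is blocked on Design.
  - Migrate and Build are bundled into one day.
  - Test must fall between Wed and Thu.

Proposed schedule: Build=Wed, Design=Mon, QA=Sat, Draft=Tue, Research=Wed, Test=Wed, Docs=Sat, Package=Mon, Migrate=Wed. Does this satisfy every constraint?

Valid

QA is blocked on Draft — holds.
Docs depends on Build — holds.
Research is blocked on Design — holds.
Draft is restricted to Tue through Thu — holds.
QA is blocked on Design — holds.
QA is blocked on Test — holds.
Package is due by Tue — holds.
Migrate and Build are bundled into one day — holds.
Test must fall between Wed and Thu — holds.
Research and Build ship together in the same day — holds.
Docs and QA ship together in the same day — holds.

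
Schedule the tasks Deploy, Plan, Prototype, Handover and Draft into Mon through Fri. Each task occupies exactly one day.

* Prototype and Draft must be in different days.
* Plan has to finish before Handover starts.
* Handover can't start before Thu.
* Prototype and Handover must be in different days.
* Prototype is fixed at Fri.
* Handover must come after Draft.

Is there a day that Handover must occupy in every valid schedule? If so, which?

Handover's window is Thu–Fri.
Prototype is fixed at Fri, and Handover can't share a day with Prototype.
So Handover must be Thu.

Thu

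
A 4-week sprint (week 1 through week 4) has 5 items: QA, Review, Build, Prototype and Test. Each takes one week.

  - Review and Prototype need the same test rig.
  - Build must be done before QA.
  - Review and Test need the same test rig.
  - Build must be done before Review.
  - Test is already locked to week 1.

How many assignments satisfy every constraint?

42

Splitting on QA: it can be week 2 (9), week 3 (15), week 4 (18). Listing each branch's schedules as (Review, Build, Prototype, Test) by week number:
QA=week 2: (2,1,1,1) (2,1,3,1) (2,1,4,1) (3,1,1,1) (3,1,2,1) (3,1,4,1) (4,1,1,1) (4,1,2,1) (4,1,3,1) — 9.
QA=week 3: (2,1,1,1) (2,1,3,1) (2,1,4,1) (3,1,1,1) (3,1,2,1) (3,1,4,1) (3,2,1,1) (3,2,2,1) (3,2,4,1) (4,1,1,1) (4,1,2,1) (4,1,3,1) (4,2,1,1) (4,2,2,1) (4,2,3,1) — 15.
QA=week 4: (2,1,1,1) (2,1,3,1) (2,1,4,1) (3,1,1,1) (3,1,2,1) (3,1,4,1) (3,2,1,1) (3,2,2,1) (3,2,4,1) (4,1,1,1) (4,1,2,1) (4,1,3,1) (4,2,1,1) (4,2,2,1) (4,2,3,1) (4,3,1,1) (4,3,2,1) (4,3,3,1) — 18.
Summing: 9 + 15 + 18 = 42.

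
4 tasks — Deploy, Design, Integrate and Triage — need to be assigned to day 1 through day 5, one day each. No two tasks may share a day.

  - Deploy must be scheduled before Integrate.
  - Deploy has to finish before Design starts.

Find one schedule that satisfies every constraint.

Design in day 2; Triage in day 4; Integrate in day 3; Deploy in day 1

Checking: Deploy(day 1) before Design(day 2); Deploy(day 1) before Integrate(day 3); max 1 per day (cap 1).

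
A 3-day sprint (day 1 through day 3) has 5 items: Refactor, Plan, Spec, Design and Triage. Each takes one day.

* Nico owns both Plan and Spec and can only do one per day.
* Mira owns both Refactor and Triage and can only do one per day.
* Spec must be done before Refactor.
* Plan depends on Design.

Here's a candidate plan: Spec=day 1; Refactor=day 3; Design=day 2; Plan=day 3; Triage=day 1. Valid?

Yes

Spec must be done before Refactor — holds.
Nico owns both Plan and Spec and can only do one per day — holds.
Mira owns both Refactor and Triage and can only do one per day — holds.
Plan depends on Design — holds.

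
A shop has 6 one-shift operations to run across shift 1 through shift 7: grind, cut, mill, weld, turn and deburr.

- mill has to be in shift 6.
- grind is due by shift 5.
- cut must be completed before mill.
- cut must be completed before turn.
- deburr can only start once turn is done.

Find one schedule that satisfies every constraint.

mill in shift 6, grind in shift 1, weld in shift 1, deburr in shift 3, turn in shift 2, cut in shift 1

Checking: cut(shift 1) before mill(shift 6); cut(shift 1) before turn(shift 2); turn(shift 2) before deburr(shift 3); mill=shift 6 in [shift 6,shift 6]; grind=shift 1 in [shift 1,shift 5].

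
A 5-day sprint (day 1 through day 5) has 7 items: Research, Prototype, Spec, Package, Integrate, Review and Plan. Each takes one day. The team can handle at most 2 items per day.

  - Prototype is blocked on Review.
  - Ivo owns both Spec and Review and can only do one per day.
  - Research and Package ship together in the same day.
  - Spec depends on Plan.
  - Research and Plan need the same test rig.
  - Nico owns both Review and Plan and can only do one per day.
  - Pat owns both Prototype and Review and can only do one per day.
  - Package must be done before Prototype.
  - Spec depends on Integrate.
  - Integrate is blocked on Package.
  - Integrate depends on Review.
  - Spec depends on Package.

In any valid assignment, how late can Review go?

day 3

Downstream work caps Review at day 3.
Review at day 3 is achievable: Prototype=day 4; Research=day 1; Integrate=day 4; Review=day 3; Spec=day 5; Package=day 1; Plan=day 2.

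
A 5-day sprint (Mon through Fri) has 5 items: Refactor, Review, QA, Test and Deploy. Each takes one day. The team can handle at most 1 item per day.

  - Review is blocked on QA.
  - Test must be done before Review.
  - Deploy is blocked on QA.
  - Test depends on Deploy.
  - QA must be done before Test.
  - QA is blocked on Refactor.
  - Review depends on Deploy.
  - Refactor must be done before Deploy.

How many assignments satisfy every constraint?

Enumerating: Deploy -> Wed, QA -> Tue, Test -> Thu, Refactor -> Mon, Review -> Fri.

1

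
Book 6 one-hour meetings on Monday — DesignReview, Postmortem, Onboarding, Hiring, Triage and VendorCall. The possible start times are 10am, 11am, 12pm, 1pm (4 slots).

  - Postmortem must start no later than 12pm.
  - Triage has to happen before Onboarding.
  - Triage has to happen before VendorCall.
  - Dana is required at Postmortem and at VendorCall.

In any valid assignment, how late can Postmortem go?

Postmortem's own window allows nothing later than 12pm.
Postmortem at 12pm is achievable: Onboarding in 11am; Triage in 10am; Postmortem in 12pm; DesignReview in 10am; VendorCall in 11am; Hiring in 10am.

12pm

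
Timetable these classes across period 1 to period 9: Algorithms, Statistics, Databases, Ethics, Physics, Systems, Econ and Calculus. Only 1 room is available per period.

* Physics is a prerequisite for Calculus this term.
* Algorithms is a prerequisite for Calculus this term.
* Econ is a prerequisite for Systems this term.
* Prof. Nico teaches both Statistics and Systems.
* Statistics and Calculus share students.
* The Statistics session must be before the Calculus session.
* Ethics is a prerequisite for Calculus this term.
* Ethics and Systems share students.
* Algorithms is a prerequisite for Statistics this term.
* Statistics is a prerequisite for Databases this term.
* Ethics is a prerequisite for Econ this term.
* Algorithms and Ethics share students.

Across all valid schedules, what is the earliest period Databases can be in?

period 3

Precedence pushes Databases to at least period 3.
Databases at period 3 is achievable: Algorithms -> period 1; Calculus -> period 6; Systems -> period 8; Econ -> period 7; Physics -> period 5; Databases -> period 3; Ethics -> period 4; Statistics -> period 2.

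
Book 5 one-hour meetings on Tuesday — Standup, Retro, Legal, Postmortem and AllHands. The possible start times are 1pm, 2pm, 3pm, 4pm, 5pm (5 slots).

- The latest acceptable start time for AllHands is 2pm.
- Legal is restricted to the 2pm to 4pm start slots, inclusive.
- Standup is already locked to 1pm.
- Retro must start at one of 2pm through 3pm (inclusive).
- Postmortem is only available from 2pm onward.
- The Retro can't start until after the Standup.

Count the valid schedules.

48

Splitting on Retro: it can be 2pm (24), 3pm (24). Listing each branch's schedules as (Standup, Legal, Postmortem, AllHands):
Retro=2pm: (1pm,2pm,2pm,1pm) (1pm,2pm,2pm,2pm) (1pm,2pm,3pm,1pm) (1pm,2pm,3pm,2pm) (1pm,2pm,4pm,1pm) (1pm,2pm,4pm,2pm) (1pm,2pm,5pm,1pm) (1pm,2pm,5pm,2pm) (1pm,3pm,2pm,1pm) (1pm,3pm,2pm,2pm) (1pm,3pm,3pm,1pm) (1pm,3pm,3pm,2pm) (1pm,3pm,4pm,1pm) (1pm,3pm,4pm,2pm) (1pm,3pm,5pm,1pm) (1pm,3pm,5pm,2pm) (1pm,4pm,2pm,1pm) (1pm,4pm,2pm,2pm) (1pm,4pm,3pm,1pm) (1pm,4pm,3pm,2pm) (1pm,4pm,4pm,1pm) (1pm,4pm,4pm,2pm) (1pm,4pm,5pm,1pm) (1pm,4pm,5pm,2pm) — 24.
Retro=3pm: (1pm,2pm,2pm,1pm) (1pm,2pm,2pm,2pm) (1pm,2pm,3pm,1pm) (1pm,2pm,3pm,2pm) (1pm,2pm,4pm,1pm) (1pm,2pm,4pm,2pm) (1pm,2pm,5pm,1pm) (1pm,2pm,5pm,2pm) (1pm,3pm,2pm,1pm) (1pm,3pm,2pm,2pm) (1pm,3pm,3pm,1pm) (1pm,3pm,3pm,2pm) (1pm,3pm,4pm,1pm) (1pm,3pm,4pm,2pm) (1pm,3pm,5pm,1pm) (1pm,3pm,5pm,2pm) (1pm,4pm,2pm,1pm) (1pm,4pm,2pm,2pm) (1pm,4pm,3pm,1pm) (1pm,4pm,3pm,2pm) (1pm,4pm,4pm,1pm) (1pm,4pm,4pm,2pm) (1pm,4pm,5pm,1pm) (1pm,4pm,5pm,2pm) — 24.
Summing: 24 + 24 = 48.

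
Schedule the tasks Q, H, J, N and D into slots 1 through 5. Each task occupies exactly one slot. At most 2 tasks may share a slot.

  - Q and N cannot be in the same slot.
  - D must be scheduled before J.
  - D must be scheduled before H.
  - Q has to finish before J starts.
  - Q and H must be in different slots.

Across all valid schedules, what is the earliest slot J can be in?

Precedence pushes J to at least 2.
J at 2 is achievable: H -> 2, Q -> 1, J -> 2, D -> 1, N -> 3.

2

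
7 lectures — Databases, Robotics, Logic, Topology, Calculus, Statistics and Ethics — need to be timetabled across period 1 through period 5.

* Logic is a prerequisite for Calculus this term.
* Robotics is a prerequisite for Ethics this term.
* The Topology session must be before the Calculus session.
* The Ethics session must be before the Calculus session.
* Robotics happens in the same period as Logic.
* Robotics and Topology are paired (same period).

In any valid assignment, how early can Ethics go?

Precedence pushes Ethics to at least period 2; downstream work caps Ethics at period 4.
Ethics at period 2 is achievable: Databases in period 1, Topology in period 1, Ethics in period 2, Calculus in period 3, Statistics in period 1, Logic in period 1, Robotics in period 1.

period 2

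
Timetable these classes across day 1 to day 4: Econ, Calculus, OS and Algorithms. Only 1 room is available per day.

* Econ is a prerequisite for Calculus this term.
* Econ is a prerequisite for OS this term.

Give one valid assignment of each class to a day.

Calculus in day 2, Algorithms in day 4, Econ in day 1, OS in day 3

Checking: Econ(day 1) before Calculus(day 2); Econ(day 1) before OS(day 3); max 1 per day (cap 1).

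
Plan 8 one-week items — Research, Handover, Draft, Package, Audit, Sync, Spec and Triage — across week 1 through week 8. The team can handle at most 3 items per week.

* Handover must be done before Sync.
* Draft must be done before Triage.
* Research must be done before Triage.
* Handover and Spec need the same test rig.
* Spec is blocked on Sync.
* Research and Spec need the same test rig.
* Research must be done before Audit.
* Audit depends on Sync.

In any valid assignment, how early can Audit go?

Precedence pushes Audit to at least week 3.
Audit at week 3 is achievable: Draft in week 1, Handover in week 1, Spec in week 3, Package in week 2, Audit in week 3, Research in week 1, Sync in week 2, Triage in week 2.

week 3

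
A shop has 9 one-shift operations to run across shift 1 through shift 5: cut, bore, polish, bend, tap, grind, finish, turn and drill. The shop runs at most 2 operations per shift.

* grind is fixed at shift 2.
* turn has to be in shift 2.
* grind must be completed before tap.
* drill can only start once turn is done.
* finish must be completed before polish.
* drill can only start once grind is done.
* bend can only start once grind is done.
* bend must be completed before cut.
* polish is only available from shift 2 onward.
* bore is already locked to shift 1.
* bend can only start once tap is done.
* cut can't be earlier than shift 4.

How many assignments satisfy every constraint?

9

Splitting on polish: it can be shift 3 (2), shift 4 (3), shift 5 (4). Listing each branch's schedules as (cut, bore, bend, tap, grind, finish, turn, drill) by shift number:
polish=shift 3: (5,1,4,3,2,1,2,4) (5,1,4,3,2,1,2,5) — 2.
polish=shift 4: (5,1,4,3,2,1,2,3) (5,1,4,3,2,1,2,5) (5,1,4,3,2,3,2,5) — 3.
polish=shift 5: (5,1,4,3,2,1,2,3) (5,1,4,3,2,1,2,4) (5,1,4,3,2,3,2,4) (5,1,4,3,2,4,2,3) — 4.
Summing: 2 + 3 + 4 = 9.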